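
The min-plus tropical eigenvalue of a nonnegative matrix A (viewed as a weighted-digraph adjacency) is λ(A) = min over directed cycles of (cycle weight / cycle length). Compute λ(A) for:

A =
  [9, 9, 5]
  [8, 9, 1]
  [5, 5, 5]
λ(A) = 3

Enumerate directed cycles and compute their means (weight / length). Sample:
  cycle 0 → 0: weight = 9, length = 1, mean = 9/1 ≈ 9.000
  cycle 1 → 1: weight = 9, length = 1, mean = 9/1 ≈ 9.000
  cycle 2 → 2: weight = 5, length = 1, mean = 5/1 ≈ 5.000
  cycle 0 → 1 → 0: weight = 17, length = 2, mean = 17/2 ≈ 8.500
  cycle 0 → 2 → 0: weight = 10, length = 2, mean = 10/2 ≈ 5.000
  cycle 1 → 0 → 1: weight = 17, length = 2, mean = 17/2 ≈ 8.500
Minimum mean = 3.000, attained e.g. along the cycle 1 → 2 → 1 with weight 6 and length 2. So λ(A) = 6/2 = 3.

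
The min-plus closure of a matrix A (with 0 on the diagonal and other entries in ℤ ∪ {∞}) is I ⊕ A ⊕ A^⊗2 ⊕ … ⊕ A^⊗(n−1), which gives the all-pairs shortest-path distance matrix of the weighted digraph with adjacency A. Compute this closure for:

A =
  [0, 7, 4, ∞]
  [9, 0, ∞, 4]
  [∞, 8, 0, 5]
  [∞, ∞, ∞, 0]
Closure =
  [0, 7, 4, 9]
  [9, 0, 13, 4]
  [17, 8, 0, 5]
  [∞, ∞, ∞, 0]

This is the Floyd-Warshall all-pairs shortest-path computation. For each intermediate vertex k = 0, 1, …, 3, update dist[i][j] ← min(dist[i][j], dist[i][k] + dist[k][j]). The final matrix gives, for each (i, j), the minimum total weight of any directed path from i to j (possibly empty when i = j).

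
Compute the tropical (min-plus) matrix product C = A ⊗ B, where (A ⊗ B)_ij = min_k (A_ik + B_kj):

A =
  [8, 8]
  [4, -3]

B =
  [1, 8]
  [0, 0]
A ⊗ B =
  [8, 8]
  [-3, -3]

Apply the min-plus product entry-by-entry:
  C[0][0] = min over k of (A[0][0] + B[0][0] = 8 + 1 = 9, A[0][1] + B[1][0] = 8 + 0 = 8) = 8 (attained at k = 1)
  C[0][1] = min over k of (A[0][0] + B[0][1] = 8 + 8 = 16, A[0][1] + B[1][1] = 8 + 0 = 8) = 8 (attained at k = 1)
  C[1][0] = min over k of (A[1][0] + B[0][0] = 4 + 1 = 5, A[1][1] + B[1][0] = -3 + 0 = -3) = -3 (attained at k = 1)
  C[1][1] = min over k of (A[1][0] + B[0][1] = 4 + 8 = 12, A[1][1] + B[1][1] = -3 + 0 = -3) = -3 (attained at k = 1)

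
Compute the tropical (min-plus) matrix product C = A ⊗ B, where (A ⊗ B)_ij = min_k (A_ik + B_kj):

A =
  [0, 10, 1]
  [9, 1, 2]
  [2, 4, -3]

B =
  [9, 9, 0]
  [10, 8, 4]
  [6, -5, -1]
A ⊗ B =
  [7, -4, 0]
  [8, -3, 1]
  [3, -8, -4]

Apply the min-plus product entry-by-entry:
  C[0][0] = min over k of (A[0][0] + B[0][0] = 0 + 9 = 9, A[0][1] + B[1][0] = 10 + 10 = 20, A[0][2] + B[2][0] = 1 + 6 = 7) = 7 (attained at k = 2)
  C[0][1] = min over k of (A[0][0] + B[0][1] = 0 + 9 = 9, A[0][1] + B[1][1] = 10 + 8 = 18, A[0][2] + B[2][1] = 1 + -5 = -4) = -4 (attained at k = 2)
  C[0][2] = min over k of (A[0][0] + B[0][2] = 0 + 0 = 0, A[0][1] + B[1][2] = 10 + 4 = 14, A[0][2] + B[2][2] = 1 + -1 = 0) = 0 (attained at k = 0)
  C[1][0] = min over k of (A[1][0] + B[0][0] = 9 + 9 = 18, A[1][1] + B[1][0] = 1 + 10 = 11, A[1][2] + B[2][0] = 2 + 6 = 8) = 8 (attained at k = 2)
  C[1][1] = min over k of (A[1][0] + B[0][1] = 9 + 9 = 18, A[1][1] + B[1][1] = 1 + 8 = 9, A[1][2] + B[2][1] = 2 + -5 = -3) = -3 (attained at k = 2)
  C[1][2] = min over k of (A[1][0] + B[0][2] = 9 + 0 = 9, A[1][1] + B[1][2] = 1 + 4 = 5, A[1][2] + B[2][2] = 2 + -1 = 1) = 1 (attained at k = 2)
  C[2][0] = min over k of (A[2][0] + B[0][0] = 2 + 9 = 11, A[2][1] + B[1][0] = 4 + 10 = 14, A[2][2] + B[2][0] = -3 + 6 = 3) = 3 (attained at k = 2)
  C[2][1] = min over k of (A[2][0] + B[0][1] = 2 + 9 = 11, A[2][1] + B[1][1] = 4 + 8 = 12, A[2][2] + B[2][1] = -3 + -5 = -8) = -8 (attained at k = 2)
  C[2][2] = min over k of (A[2][0] + B[0][2] = 2 + 0 = 2, A[2][1] + B[1][2] = 4 + 4 = 8, A[2][2] + B[2][2] = -3 + -1 = -4) = -4 (attained at k = 2)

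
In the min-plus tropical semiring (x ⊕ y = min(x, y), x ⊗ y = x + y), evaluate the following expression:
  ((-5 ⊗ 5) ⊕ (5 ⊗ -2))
((-5 ⊗ 5) ⊕ (5 ⊗ -2)) = 0

Expand innermost to outermost. Recall ⊕ takes the minimum of its arguments and ⊗ takes their sum. Working out the expression ((-5 ⊗ 5) ⊕ (5 ⊗ -2)) gives 0.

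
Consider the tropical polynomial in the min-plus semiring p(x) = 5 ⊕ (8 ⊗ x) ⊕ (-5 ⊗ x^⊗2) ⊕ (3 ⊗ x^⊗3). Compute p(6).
p(6) = 5

A tropical monomial a ⊗ x^⊗i evaluates to a + i · x. Evaluating each term at x = 6:
  Term 0 contributes 5 + 0 · 6 = 5
  Term 1 contributes 8 + 1 · 6 = 14
  Term 2 contributes -5 + 2 · 6 = 7
  Term 3 contributes 3 + 3 · 6 = 21
p(6) = ⊕ of these = min[5, 14, 7, 21] = 5.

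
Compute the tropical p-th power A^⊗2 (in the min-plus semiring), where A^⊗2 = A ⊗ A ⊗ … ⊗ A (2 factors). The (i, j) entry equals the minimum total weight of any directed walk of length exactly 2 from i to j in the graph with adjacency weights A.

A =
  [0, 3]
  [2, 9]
A^⊗2 =
  [0, 3]
  [2, 5]

Each entry (A^⊗2)_ij equals the minimum over all length-2 walks i = v_0 → v_1 → … → v_2 = j of Σ_t A[v_t][v_{t+1}]. For example, for (i, j) = (0, 1) we minimise over 2 possible intermediate vertex sequences; the minimum is 3, attained along the walk 0 → 0 → 1.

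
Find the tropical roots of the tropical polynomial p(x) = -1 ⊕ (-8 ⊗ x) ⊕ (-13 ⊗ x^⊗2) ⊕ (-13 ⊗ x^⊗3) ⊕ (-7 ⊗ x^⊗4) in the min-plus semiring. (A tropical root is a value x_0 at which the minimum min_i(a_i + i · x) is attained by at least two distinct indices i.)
Roots: {-6, 0, 5, 7}

Each tropical root is a break point of the lower envelope of the lines y = a_i + i · x (there are 5 lines, with slopes 0, 1, ..., 4). Only the lines that attain the minimum somewhere contribute to roots; other lines are dominated. Here the surviving (envelope) indices are i = 4, i = 3, i = 2, i = 1, i = 0.
Intersections between consecutive envelope lines give the roots: for adjacent envelope indices i < j the intersection is x = (a_i − a_j) / (j − i). Reading off the sorted break points: {-6, 0, 5, 7}.
Verification: at each break x_0, at least two indices attain the minimum of min_i(a_i + i · x_0).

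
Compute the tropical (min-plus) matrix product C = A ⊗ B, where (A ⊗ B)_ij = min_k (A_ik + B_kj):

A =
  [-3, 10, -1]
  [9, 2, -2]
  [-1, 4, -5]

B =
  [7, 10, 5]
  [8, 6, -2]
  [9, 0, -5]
A ⊗ B =
  [4, -1, -6]
  [7, -2, -7]
  [4, -5, -10]

Apply the min-plus product entry-by-entry:
  C[0][0] = min over k of (A[0][0] + B[0][0] = -3 + 7 = 4, A[0][1] + B[1][0] = 10 + 8 = 18, A[0][2] + B[2][0] = -1 + 9 = 8) = 4 (attained at k = 0)
  C[0][1] = min over k of (A[0][0] + B[0][1] = -3 + 10 = 7, A[0][1] + B[1][1] = 10 + 6 = 16, A[0][2] + B[2][1] = -1 + 0 = -1) = -1 (attained at k = 2)
  C[0][2] = min over k of (A[0][0] + B[0][2] = -3 + 5 = 2, A[0][1] + B[1][2] = 10 + -2 = 8, A[0][2] + B[2][2] = -1 + -5 = -6) = -6 (attained at k = 2)
  C[1][0] = min over k of (A[1][0] + B[0][0] = 9 + 7 = 16, A[1][1] + B[1][0] = 2 + 8 = 10, A[1][2] + B[2][0] = -2 + 9 = 7) = 7 (attained at k = 2)
  C[1][1] = min over k of (A[1][0] + B[0][1] = 9 + 10 = 19, A[1][1] + B[1][1] = 2 + 6 = 8, A[1][2] + B[2][1] = -2 + 0 = -2) = -2 (attained at k = 2)
  C[1][2] = min over k of (A[1][0] + B[0][2] = 9 + 5 = 14, A[1][1] + B[1][2] = 2 + -2 = 0, A[1][2] + B[2][2] = -2 + -5 = -7) = -7 (attained at k = 2)
  C[2][0] = min over k of (A[2][0] + B[0][0] = -1 + 7 = 6, A[2][1] + B[1][0] = 4 + 8 = 12, A[2][2] + B[2][0] = -5 + 9 = 4) = 4 (attained at k = 2)
  C[2][1] = min over k of (A[2][0] + B[0][1] = -1 + 10 = 9, A[2][1] + B[1][1] = 4 + 6 = 10, A[2][2] + B[2][1] = -5 + 0 = -5) = -5 (attained at k = 2)
  C[2][2] = min over k of (A[2][0] + B[0][2] = -1 + 5 = 4, A[2][1] + B[1][2] = 4 + -2 = 2, A[2][2] + B[2][2] = -5 + -5 = -10) = -10 (attained at k = 2)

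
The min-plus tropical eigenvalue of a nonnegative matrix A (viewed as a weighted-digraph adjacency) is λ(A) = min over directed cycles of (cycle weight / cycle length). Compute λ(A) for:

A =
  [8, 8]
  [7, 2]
λ(A) = 2

Enumerate directed cycles and compute their means (weight / length). Sample:
  cycle 0 → 0: weight = 8, length = 1, mean = 8/1 ≈ 8.000
  cycle 1 → 1: weight = 2, length = 1, mean = 2/1 ≈ 2.000
  cycle 0 → 1 → 0: weight = 15, length = 2, mean = 15/2 ≈ 7.500
  cycle 1 → 0 → 1: weight = 15, length = 2, mean = 15/2 ≈ 7.500
Minimum mean = 2.000, attained e.g. along the cycle 1 → 1 with weight 2 and length 1. So λ(A) = 2/1 = 2.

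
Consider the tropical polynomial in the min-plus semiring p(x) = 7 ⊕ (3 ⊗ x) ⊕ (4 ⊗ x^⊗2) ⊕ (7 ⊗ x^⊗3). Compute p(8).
p(8) = 7

A tropical monomial a ⊗ x^⊗i evaluates to a + i · x. Evaluating each term at x = 8:
  Term 0 contributes 7 + 0 · 8 = 7
  Term 1 contributes 3 + 1 · 8 = 11
  Term 2 contributes 4 + 2 · 8 = 20
  Term 3 contributes 7 + 3 · 8 = 31
p(8) = ⊕ of these = min[7, 11, 20, 31] = 7.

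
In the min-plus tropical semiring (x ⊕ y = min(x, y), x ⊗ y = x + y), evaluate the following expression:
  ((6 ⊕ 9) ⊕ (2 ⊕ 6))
((6 ⊕ 9) ⊕ (2 ⊕ 6)) = 2

Expand innermost to outermost. Recall ⊕ takes the minimum of its arguments and ⊗ takes their sum. Working out the expression ((6 ⊕ 9) ⊕ (2 ⊕ 6)) gives 2.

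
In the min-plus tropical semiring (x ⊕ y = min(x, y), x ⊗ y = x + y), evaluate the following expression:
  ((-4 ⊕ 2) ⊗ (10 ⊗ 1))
((-4 ⊕ 2) ⊗ (10 ⊗ 1)) = 7

Expand innermost to outermost. Recall ⊕ takes the minimum of its arguments and ⊗ takes their sum. Working out the expression ((-4 ⊕ 2) ⊗ (10 ⊗ 1)) gives 7.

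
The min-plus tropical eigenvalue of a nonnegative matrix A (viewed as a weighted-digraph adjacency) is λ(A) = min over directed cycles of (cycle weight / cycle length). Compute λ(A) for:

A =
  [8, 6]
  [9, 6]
λ(A) = 6

Enumerate directed cycles and compute their means (weight / length). Sample:
  cycle 0 → 0: weight = 8, length = 1, mean = 8/1 ≈ 8.000
  cycle 1 → 1: weight = 6, length = 1, mean = 6/1 ≈ 6.000
  cycle 0 → 1 → 0: weight = 15, length = 2, mean = 15/2 ≈ 7.500
  cycle 1 → 0 → 1: weight = 15, length = 2, mean = 15/2 ≈ 7.500
Minimum mean = 6.000, attained e.g. along the cycle 1 → 1 with weight 6 and length 1. So λ(A) = 6/1 = 6.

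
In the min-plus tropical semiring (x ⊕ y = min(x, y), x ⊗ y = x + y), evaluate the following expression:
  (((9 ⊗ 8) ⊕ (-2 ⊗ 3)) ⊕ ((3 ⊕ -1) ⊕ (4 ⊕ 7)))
(((9 ⊗ 8) ⊕ (-2 ⊗ 3)) ⊕ ((3 ⊕ -1) ⊕ (4 ⊕ 7))) = -1

Expand innermost to outermost. Recall ⊕ takes the minimum of its arguments and ⊗ takes their sum. Working out the expression (((9 ⊗ 8) ⊕ (-2 ⊗ 3)) ⊕ ((3 ⊕ -1) ⊕ (4 ⊕ 7))) gives -1.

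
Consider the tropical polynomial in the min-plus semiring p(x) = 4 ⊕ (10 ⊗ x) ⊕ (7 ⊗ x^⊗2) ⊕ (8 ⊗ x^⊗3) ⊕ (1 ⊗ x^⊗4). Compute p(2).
p(2) = 4

A tropical monomial a ⊗ x^⊗i evaluates to a + i · x. Evaluating each term at x = 2:
  Term 0 contributes 4 + 0 · 2 = 4
  Term 1 contributes 10 + 1 · 2 = 12
  Term 2 contributes 7 + 2 · 2 = 11
  Term 3 contributes 8 + 3 · 2 = 14
  Term 4 contributes 1 + 4 · 2 = 9
p(2) = ⊕ of these = min[4, 12, 11, 14, 9] = 4.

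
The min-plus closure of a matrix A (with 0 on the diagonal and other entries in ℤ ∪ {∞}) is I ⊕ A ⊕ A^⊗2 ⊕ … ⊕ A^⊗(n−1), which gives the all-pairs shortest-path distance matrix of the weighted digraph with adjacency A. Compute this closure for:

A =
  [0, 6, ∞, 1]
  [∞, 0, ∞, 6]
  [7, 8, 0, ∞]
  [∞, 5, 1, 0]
Closure =
  [0, 6, 2, 1]
  [14, 0, 7, 6]
  [7, 8, 0, 8]
  [8, 5, 1, 0]

This is the Floyd-Warshall all-pairs shortest-path computation. For each intermediate vertex k = 0, 1, …, 3, update dist[i][j] ← min(dist[i][j], dist[i][k] + dist[k][j]). The final matrix gives, for each (i, j), the minimum total weight of any directed path from i to j (possibly empty when i = j).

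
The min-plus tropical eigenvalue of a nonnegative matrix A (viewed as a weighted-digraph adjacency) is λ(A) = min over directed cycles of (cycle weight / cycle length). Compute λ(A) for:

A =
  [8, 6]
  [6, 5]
λ(A) = 5

Enumerate directed cycles and compute their means (weight / length). Sample:
  cycle 0 → 0: weight = 8, length = 1, mean = 8/1 ≈ 8.000
  cycle 1 → 1: weight = 5, length = 1, mean = 5/1 ≈ 5.000
  cycle 0 → 1 → 0: weight = 12, length = 2, mean = 12/2 ≈ 6.000
  cycle 1 → 0 → 1: weight = 12, length = 2, mean = 12/2 ≈ 6.000
Minimum mean = 5.000, attained e.g. along the cycle 1 → 1 with weight 5 and length 1. So λ(A) = 5/1 = 5.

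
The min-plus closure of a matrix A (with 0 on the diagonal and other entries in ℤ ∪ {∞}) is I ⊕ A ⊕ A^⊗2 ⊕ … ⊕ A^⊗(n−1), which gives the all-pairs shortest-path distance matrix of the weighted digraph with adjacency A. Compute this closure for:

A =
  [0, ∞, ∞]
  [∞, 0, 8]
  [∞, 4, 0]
Closure =
  [0, ∞, ∞]
  [∞, 0, 8]
  [∞, 4, 0]

This is the Floyd-Warshall all-pairs shortest-path computation. For each intermediate vertex k = 0, 1, …, 2, update dist[i][j] ← min(dist[i][j], dist[i][k] + dist[k][j]). The final matrix gives, for each (i, j), the minimum total weight of any directed path from i to j (possibly empty when i = j).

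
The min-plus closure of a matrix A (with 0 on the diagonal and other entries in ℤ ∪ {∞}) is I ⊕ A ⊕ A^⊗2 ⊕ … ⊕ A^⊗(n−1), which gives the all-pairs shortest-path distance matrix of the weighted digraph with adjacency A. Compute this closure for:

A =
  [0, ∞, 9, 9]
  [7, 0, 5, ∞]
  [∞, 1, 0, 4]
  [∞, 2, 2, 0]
Closure =
  [0, 10, 9, 9]
  [7, 0, 5, 9]
  [8, 1, 0, 4]
  [9, 2, 2, 0]

This is the Floyd-Warshall all-pairs shortest-path computation. For each intermediate vertex k = 0, 1, …, 3, update dist[i][j] ← min(dist[i][j], dist[i][k] + dist[k][j]). The final matrix gives, for each (i, j), the minimum total weight of any directed path from i to j (possibly empty when i = j).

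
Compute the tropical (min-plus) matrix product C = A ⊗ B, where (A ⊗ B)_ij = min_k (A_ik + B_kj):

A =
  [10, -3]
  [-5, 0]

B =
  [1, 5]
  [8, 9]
A ⊗ B =
  [5, 6]
  [-4, 0]

Apply the min-plus product entry-by-entry:
  C[0][0] = min over k of (A[0][0] + B[0][0] = 10 + 1 = 11, A[0][1] + B[1][0] = -3 + 8 = 5) = 5 (attained at k = 1)
  C[0][1] = min over k of (A[0][0] + B[0][1] = 10 + 5 = 15, A[0][1] + B[1][1] = -3 + 9 = 6) = 6 (attained at k = 1)
  C[1][0] = min over k of (A[1][0] + B[0][0] = -5 + 1 = -4, A[1][1] + B[1][0] = 0 + 8 = 8) = -4 (attained at k = 0)
  C[1][1] = min over k of (A[1][0] + B[0][1] = -5 + 5 = 0, A[1][1] + B[1][1] = 0 + 9 = 9) = 0 (attained at k = 0)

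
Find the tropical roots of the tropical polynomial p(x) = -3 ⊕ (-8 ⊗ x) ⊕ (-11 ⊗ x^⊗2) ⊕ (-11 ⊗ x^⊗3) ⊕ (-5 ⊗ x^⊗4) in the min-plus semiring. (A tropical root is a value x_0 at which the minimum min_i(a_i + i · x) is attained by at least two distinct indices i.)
Roots: {-6, 0, 3, 5}

Each tropical root is a break point of the lower envelope of the lines y = a_i + i · x (there are 5 lines, with slopes 0, 1, ..., 4). Only the lines that attain the minimum somewhere contribute to roots; other lines are dominated. Here the surviving (envelope) indices are i = 4, i = 3, i = 2, i = 1, i = 0.
Intersections between consecutive envelope lines give the roots: for adjacent envelope indices i < j the intersection is x = (a_i − a_j) / (j − i). Reading off the sorted break points: {-6, 0, 3, 5}.
Verification: at each break x_0, at least two indices attain the minimum of min_i(a_i + i · x_0).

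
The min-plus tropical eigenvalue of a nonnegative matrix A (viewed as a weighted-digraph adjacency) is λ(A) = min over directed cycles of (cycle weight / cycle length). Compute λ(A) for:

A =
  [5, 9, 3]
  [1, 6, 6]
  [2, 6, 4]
λ(A) = 5/2

Enumerate directed cycles and compute their means (weight / length). Sample:
  cycle 0 → 0: weight = 5, length = 1, mean = 5/1 ≈ 5.000
  cycle 1 → 1: weight = 6, length = 1, mean = 6/1 ≈ 6.000
  cycle 2 → 2: weight = 4, length = 1, mean = 4/1 ≈ 4.000
  cycle 0 → 1 → 0: weight = 10, length = 2, mean = 10/2 ≈ 5.000
  cycle 0 → 2 → 0: weight = 5, length = 2, mean = 5/2 ≈ 2.500
  cycle 1 → 0 → 1: weight = 10, length = 2, mean = 10/2 ≈ 5.000
Minimum mean = 2.500, attained e.g. along the cycle 0 → 2 → 0 with weight 5 and length 2. So λ(A) = 5/2 = 5/2.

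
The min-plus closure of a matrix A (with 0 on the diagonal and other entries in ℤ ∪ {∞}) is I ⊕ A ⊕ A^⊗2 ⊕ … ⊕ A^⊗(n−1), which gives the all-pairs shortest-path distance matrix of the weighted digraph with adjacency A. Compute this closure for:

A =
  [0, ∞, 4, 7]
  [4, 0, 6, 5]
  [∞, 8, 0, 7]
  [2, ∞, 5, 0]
Closure =
  [0, 12, 4, 7]
  [4, 0, 6, 5]
  [9, 8, 0, 7]
  [2, 13, 5, 0]

This is the Floyd-Warshall all-pairs shortest-path computation. For each intermediate vertex k = 0, 1, …, 3, update dist[i][j] ← min(dist[i][j], dist[i][k] + dist[k][j]). The final matrix gives, for each (i, j), the minimum total weight of any directed path from i to j (possibly empty when i = j).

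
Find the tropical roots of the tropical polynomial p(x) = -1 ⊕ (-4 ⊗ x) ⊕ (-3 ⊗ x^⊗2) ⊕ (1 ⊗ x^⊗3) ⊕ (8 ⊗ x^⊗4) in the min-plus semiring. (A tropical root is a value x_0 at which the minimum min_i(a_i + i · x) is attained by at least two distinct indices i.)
Roots: {-7, -4, -1, 3}

Each tropical root is a break point of the lower envelope of the lines y = a_i + i · x (there are 5 lines, with slopes 0, 1, ..., 4). Only the lines that attain the minimum somewhere contribute to roots; other lines are dominated. Here the surviving (envelope) indices are i = 4, i = 3, i = 2, i = 1, i = 0.
Intersections between consecutive envelope lines give the roots: for adjacent envelope indices i < j the intersection is x = (a_i − a_j) / (j − i). Reading off the sorted break points: {-7, -4, -1, 3}.
Verification: at each break x_0, at least two indices attain the minimum of min_i(a_i + i · x_0).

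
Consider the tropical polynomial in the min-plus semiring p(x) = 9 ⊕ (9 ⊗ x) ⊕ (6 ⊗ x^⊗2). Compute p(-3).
p(-3) = 0

A tropical monomial a ⊗ x^⊗i evaluates to a + i · x. Evaluating each term at x = -3:
  Term 0 contributes 9 + 0 · -3 = 9
  Term 1 contributes 9 + 1 · -3 = 6
  Term 2 contributes 6 + 2 · -3 = 0
p(-3) = ⊕ of these = min[9, 6, 0] = 0.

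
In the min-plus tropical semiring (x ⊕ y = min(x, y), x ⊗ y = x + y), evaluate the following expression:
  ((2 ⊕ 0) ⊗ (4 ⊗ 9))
((2 ⊕ 0) ⊗ (4 ⊗ 9)) = 13

Expand innermost to outermost. Recall ⊕ takes the minimum of its arguments and ⊗ takes their sum. Working out the expression ((2 ⊕ 0) ⊗ (4 ⊗ 9)) gives 13.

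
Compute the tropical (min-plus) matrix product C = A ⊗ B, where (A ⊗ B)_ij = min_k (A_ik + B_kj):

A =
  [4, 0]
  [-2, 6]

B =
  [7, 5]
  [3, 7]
A ⊗ B =
  [3, 7]
  [5, 3]

Apply the min-plus product entry-by-entry:
  C[0][0] = min over k of (A[0][0] + B[0][0] = 4 + 7 = 11, A[0][1] + B[1][0] = 0 + 3 = 3) = 3 (attained at k = 1)
  C[0][1] = min over k of (A[0][0] + B[0][1] = 4 + 5 = 9, A[0][1] + B[1][1] = 0 + 7 = 7) = 7 (attained at k = 1)
  C[1][0] = min over k of (A[1][0] + B[0][0] = -2 + 7 = 5, A[1][1] + B[1][0] = 6 + 3 = 9) = 5 (attained at k = 0)
  C[1][1] = min over k of (A[1][0] + B[0][1] = -2 + 5 = 3, A[1][1] + B[1][1] = 6 + 7 = 13) = 3 (attained at k = 0)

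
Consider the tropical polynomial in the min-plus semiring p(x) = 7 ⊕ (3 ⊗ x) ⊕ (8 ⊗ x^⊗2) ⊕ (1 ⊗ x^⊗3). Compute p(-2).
p(-2) = -5

A tropical monomial a ⊗ x^⊗i evaluates to a + i · x. Evaluating each term at x = -2:
  Term 0 contributes 7 + 0 · -2 = 7
  Term 1 contributes 3 + 1 · -2 = 1
  Term 2 contributes 8 + 2 · -2 = 4
  Term 3 contributes 1 + 3 · -2 = -5
p(-2) = ⊕ of these = min[7, 1, 4, -5] = -5.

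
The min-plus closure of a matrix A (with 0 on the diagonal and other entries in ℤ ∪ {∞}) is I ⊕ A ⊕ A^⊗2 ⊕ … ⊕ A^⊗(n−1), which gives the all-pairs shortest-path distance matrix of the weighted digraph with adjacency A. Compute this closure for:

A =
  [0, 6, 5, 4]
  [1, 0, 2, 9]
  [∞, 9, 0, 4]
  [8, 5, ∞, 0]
Closure =
  [0, 6, 5, 4]
  [1, 0, 2, 5]
  [10, 9, 0, 4]
  [6, 5, 7, 0]

This is the Floyd-Warshall all-pairs shortest-path computation. For each intermediate vertex k = 0, 1, …, 3, update dist[i][j] ← min(dist[i][j], dist[i][k] + dist[k][j]). The final matrix gives, for each (i, j), the minimum total weight of any directed path from i to j (possibly empty when i = j).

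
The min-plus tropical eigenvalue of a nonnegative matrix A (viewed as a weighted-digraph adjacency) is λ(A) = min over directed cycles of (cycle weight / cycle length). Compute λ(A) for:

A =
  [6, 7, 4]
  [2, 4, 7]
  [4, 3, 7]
λ(A) = 3

Enumerate directed cycles and compute their means (weight / length). Sample:
  cycle 0 → 0: weight = 6, length = 1, mean = 6/1 ≈ 6.000
  cycle 1 → 1: weight = 4, length = 1, mean = 4/1 ≈ 4.000
  cycle 2 → 2: weight = 7, length = 1, mean = 7/1 ≈ 7.000
  cycle 0 → 1 → 0: weight = 9, length = 2, mean = 9/2 ≈ 4.500
  cycle 0 → 2 → 0: weight = 8, length = 2, mean = 8/2 ≈ 4.000
  cycle 1 → 0 → 1: weight = 9, length = 2, mean = 9/2 ≈ 4.500
Minimum mean = 3.000, attained e.g. along the cycle 0 → 2 → 1 → 0 with weight 9 and length 3. So λ(A) = 9/3 = 3.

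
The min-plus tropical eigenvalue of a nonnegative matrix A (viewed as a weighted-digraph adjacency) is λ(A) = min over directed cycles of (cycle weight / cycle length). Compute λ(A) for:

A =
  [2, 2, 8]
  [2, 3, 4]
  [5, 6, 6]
λ(A) = 2

Enumerate directed cycles and compute their means (weight / length). Sample:
  cycle 0 → 0: weight = 2, length = 1, mean = 2/1 ≈ 2.000
  cycle 1 → 1: weight = 3, length = 1, mean = 3/1 ≈ 3.000
  cycle 2 → 2: weight = 6, length = 1, mean = 6/1 ≈ 6.000
  cycle 0 → 1 → 0: weight = 4, length = 2, mean = 4/2 ≈ 2.000
  cycle 0 → 2 → 0: weight = 13, length = 2, mean = 13/2 ≈ 6.500
  cycle 1 → 0 → 1: weight = 4, length = 2, mean = 4/2 ≈ 2.000
Minimum mean = 2.000, attained e.g. along the cycle 0 → 0 with weight 2 and length 1. So λ(A) = 2/1 = 2.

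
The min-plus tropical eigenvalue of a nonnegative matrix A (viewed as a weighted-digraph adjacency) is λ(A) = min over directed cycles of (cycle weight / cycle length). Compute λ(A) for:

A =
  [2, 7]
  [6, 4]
λ(A) = 2

Enumerate directed cycles and compute their means (weight / length). Sample:
  cycle 0 → 0: weight = 2, length = 1, mean = 2/1 ≈ 2.000
  cycle 1 → 1: weight = 4, length = 1, mean = 4/1 ≈ 4.000
  cycle 0 → 1 → 0: weight = 13, length = 2, mean = 13/2 ≈ 6.500
  cycle 1 → 0 → 1: weight = 13, length = 2, mean = 13/2 ≈ 6.500
Minimum mean = 2.000, attained e.g. along the cycle 0 → 0 with weight 2 and length 1. So λ(A) = 2/1 = 2.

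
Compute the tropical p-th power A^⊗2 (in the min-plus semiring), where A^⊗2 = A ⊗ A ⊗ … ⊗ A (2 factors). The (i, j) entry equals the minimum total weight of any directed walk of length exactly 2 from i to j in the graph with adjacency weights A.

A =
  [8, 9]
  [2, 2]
A^⊗2 =
  [11, 11]
  [4, 4]

Each entry (A^⊗2)_ij equals the minimum over all length-2 walks i = v_0 → v_1 → … → v_2 = j of Σ_t A[v_t][v_{t+1}]. For example, for (i, j) = (0, 1) we minimise over 2 possible intermediate vertex sequences; the minimum is 11, attained along the walk 0 → 1 → 1.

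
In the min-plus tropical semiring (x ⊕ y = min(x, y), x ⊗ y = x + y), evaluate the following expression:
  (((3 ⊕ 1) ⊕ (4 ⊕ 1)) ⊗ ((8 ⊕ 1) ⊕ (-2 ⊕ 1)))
(((3 ⊕ 1) ⊕ (4 ⊕ 1)) ⊗ ((8 ⊕ 1) ⊕ (-2 ⊕ 1))) = -1

Expand innermost to outermost. Recall ⊕ takes the minimum of its arguments and ⊗ takes their sum. Working out the expression (((3 ⊕ 1) ⊕ (4 ⊕ 1)) ⊗ ((8 ⊕ 1) ⊕ (-2 ⊕ 1))) gives -1.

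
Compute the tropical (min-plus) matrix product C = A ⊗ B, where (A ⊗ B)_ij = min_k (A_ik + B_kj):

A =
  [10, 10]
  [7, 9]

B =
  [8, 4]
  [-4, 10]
A ⊗ B =
  [6, 14]
  [5, 11]

Apply the min-plus product entry-by-entry:
  C[0][0] = min over k of (A[0][0] + B[0][0] = 10 + 8 = 18, A[0][1] + B[1][0] = 10 + -4 = 6) = 6 (attained at k = 1)
  C[0][1] = min over k of (A[0][0] + B[0][1] = 10 + 4 = 14, A[0][1] + B[1][1] = 10 + 10 = 20) = 14 (attained at k = 0)
  C[1][0] = min over k of (A[1][0] + B[0][0] = 7 + 8 = 15, A[1][1] + B[1][0] = 9 + -4 = 5) = 5 (attained at k = 1)
  C[1][1] = min over k of (A[1][0] + B[0][1] = 7 + 4 = 11, A[1][1] + B[1][1] = 9 + 10 = 19) = 11 (attained at k = 0)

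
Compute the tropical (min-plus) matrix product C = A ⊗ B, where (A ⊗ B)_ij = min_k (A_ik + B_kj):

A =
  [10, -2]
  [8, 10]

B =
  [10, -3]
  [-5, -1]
A ⊗ B =
  [-7, -3]
  [5, 5]

Apply the min-plus product entry-by-entry:
  C[0][0] = min over k of (A[0][0] + B[0][0] = 10 + 10 = 20, A[0][1] + B[1][0] = -2 + -5 = -7) = -7 (attained at k = 1)
  C[0][1] = min over k of (A[0][0] + B[0][1] = 10 + -3 = 7, A[0][1] + B[1][1] = -2 + -1 = -3) = -3 (attained at k = 1)
  C[1][0] = min over k of (A[1][0] + B[0][0] = 8 + 10 = 18, A[1][1] + B[1][0] = 10 + -5 = 5) = 5 (attained at k = 1)
  C[1][1] = min over k of (A[1][0] + B[0][1] = 8 + -3 = 5, A[1][1] + B[1][1] = 10 + -1 = 9) = 5 (attained at k = 0)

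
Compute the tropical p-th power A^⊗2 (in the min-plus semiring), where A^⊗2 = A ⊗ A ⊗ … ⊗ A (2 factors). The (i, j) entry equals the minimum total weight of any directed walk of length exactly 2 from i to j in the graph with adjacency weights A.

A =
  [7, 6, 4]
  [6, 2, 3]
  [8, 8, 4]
A^⊗2 =
  [12, 8, 8]
  [8, 4, 5]
  [12, 10, 8]

Each entry (A^⊗2)_ij equals the minimum over all length-2 walks i = v_0 → v_1 → … → v_2 = j of Σ_t A[v_t][v_{t+1}]. For example, for (i, j) = (0, 2) we minimise over 3 possible intermediate vertex sequences; the minimum is 8, attained along the walk 0 → 2 → 2.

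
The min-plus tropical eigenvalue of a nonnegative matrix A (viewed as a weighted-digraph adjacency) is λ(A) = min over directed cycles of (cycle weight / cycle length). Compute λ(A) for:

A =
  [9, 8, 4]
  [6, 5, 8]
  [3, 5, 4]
λ(A) = 7/2

Enumerate directed cycles and compute their means (weight / length). Sample:
  cycle 0 → 0: weight = 9, length = 1, mean = 9/1 ≈ 9.000
  cycle 1 → 1: weight = 5, length = 1, mean = 5/1 ≈ 5.000
  cycle 2 → 2: weight = 4, length = 1, mean = 4/1 ≈ 4.000
  cycle 0 → 1 → 0: weight = 14, length = 2, mean = 14/2 ≈ 7.000
  cycle 0 → 2 → 0: weight = 7, length = 2, mean = 7/2 ≈ 3.500
  cycle 1 → 0 → 1: weight = 14, length = 2, mean = 14/2 ≈ 7.000
Minimum mean = 3.500, attained e.g. along the cycle 0 → 2 → 0 with weight 7 and length 2. So λ(A) = 7/2 = 7/2.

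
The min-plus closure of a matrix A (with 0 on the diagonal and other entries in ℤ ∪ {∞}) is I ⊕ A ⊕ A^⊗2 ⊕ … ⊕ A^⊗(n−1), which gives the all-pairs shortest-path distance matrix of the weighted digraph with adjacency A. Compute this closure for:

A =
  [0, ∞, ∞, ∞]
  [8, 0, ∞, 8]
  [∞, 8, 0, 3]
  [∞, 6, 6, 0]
Closure =
  [0, ∞, ∞, ∞]
  [8, 0, 14, 8]
  [16, 8, 0, 3]
  [14, 6, 6, 0]

This is the Floyd-Warshall all-pairs shortest-path computation. For each intermediate vertex k = 0, 1, …, 3, update dist[i][j] ← min(dist[i][j], dist[i][k] + dist[k][j]). The final matrix gives, for each (i, j), the minimum total weight of any directed path from i to j (possibly empty when i = j).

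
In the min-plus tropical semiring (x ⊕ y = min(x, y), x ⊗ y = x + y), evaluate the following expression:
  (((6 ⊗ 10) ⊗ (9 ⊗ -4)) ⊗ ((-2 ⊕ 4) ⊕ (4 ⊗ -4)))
(((6 ⊗ 10) ⊗ (9 ⊗ -4)) ⊗ ((-2 ⊕ 4) ⊕ (4 ⊗ -4))) = 19

Expand innermost to outermost. Recall ⊕ takes the minimum of its arguments and ⊗ takes their sum. Working out the expression (((6 ⊗ 10) ⊗ (9 ⊗ -4)) ⊗ ((-2 ⊕ 4) ⊕ (4 ⊗ -4))) gives 19.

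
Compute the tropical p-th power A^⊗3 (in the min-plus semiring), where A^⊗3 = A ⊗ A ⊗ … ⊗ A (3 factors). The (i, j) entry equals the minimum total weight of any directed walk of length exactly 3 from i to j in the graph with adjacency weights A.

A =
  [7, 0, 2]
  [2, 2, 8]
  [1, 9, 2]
A^⊗3 =
  [4, 2, 4]
  [4, 4, 6]
  [3, 3, 5]

Each entry (A^⊗3)_ij equals the minimum over all length-3 walks i = v_0 → v_1 → … → v_3 = j of Σ_t A[v_t][v_{t+1}]. For example, for (i, j) = (0, 2) we minimise over 9 possible intermediate vertex sequences; the minimum is 4, attained along the walk 0 → 1 → 0 → 2.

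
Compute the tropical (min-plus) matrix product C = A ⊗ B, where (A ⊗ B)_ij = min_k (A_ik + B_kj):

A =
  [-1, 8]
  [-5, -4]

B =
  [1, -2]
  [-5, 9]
A ⊗ B =
  [0, -3]
  [-9, -7]

Apply the min-plus product entry-by-entry:
  C[0][0] = min over k of (A[0][0] + B[0][0] = -1 + 1 = 0, A[0][1] + B[1][0] = 8 + -5 = 3) = 0 (attained at k = 0)
  C[0][1] = min over k of (A[0][0] + B[0][1] = -1 + -2 = -3, A[0][1] + B[1][1] = 8 + 9 = 17) = -3 (attained at k = 0)
  C[1][0] = min over k of (A[1][0] + B[0][0] = -5 + 1 = -4, A[1][1] + B[1][0] = -4 + -5 = -9) = -9 (attained at k = 1)
  C[1][1] = min over k of (A[1][0] + B[0][1] = -5 + -2 = -7, A[1][1] + B[1][1] = -4 + 9 = 5) = -7 (attained at k = 0)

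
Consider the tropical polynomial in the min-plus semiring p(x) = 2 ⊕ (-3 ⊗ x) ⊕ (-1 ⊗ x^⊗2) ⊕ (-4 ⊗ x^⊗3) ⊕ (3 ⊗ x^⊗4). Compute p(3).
p(3) = 0

A tropical monomial a ⊗ x^⊗i evaluates to a + i · x. Evaluating each term at x = 3:
  Term 0 contributes 2 + 0 · 3 = 2
  Term 1 contributes -3 + 1 · 3 = 0
  Term 2 contributes -1 + 2 · 3 = 5
  Term 3 contributes -4 + 3 · 3 = 5
  Term 4 contributes 3 + 4 · 3 = 15
p(3) = ⊕ of these = min[2, 0, 5, 5, 15] = 0.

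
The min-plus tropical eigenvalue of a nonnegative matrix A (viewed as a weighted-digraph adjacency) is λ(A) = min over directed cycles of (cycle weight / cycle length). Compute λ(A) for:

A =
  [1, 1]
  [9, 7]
λ(A) = 1

Enumerate directed cycles and compute their means (weight / length). Sample:
  cycle 0 → 0: weight = 1, length = 1, mean = 1/1 ≈ 1.000
  cycle 1 → 1: weight = 7, length = 1, mean = 7/1 ≈ 7.000
  cycle 0 → 1 → 0: weight = 10, length = 2, mean = 10/2 ≈ 5.000
  cycle 1 → 0 → 1: weight = 10, length = 2, mean = 10/2 ≈ 5.000
Minimum mean = 1.000, attained e.g. along the cycle 0 → 0 with weight 1 and length 1. So λ(A) = 1/1 = 1.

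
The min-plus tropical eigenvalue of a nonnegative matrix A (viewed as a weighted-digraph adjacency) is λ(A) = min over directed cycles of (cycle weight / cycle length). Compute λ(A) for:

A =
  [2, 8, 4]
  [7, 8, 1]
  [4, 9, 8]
λ(A) = 2

Enumerate directed cycles and compute their means (weight / length). Sample:
  cycle 0 → 0: weight = 2, length = 1, mean = 2/1 ≈ 2.000
  cycle 1 → 1: weight = 8, length = 1, mean = 8/1 ≈ 8.000
  cycle 2 → 2: weight = 8, length = 1, mean = 8/1 ≈ 8.000
  cycle 0 → 1 → 0: weight = 15, length = 2, mean = 15/2 ≈ 7.500
  cycle 0 → 2 → 0: weight = 8, length = 2, mean = 8/2 ≈ 4.000
  cycle 1 → 0 → 1: weight = 15, length = 2, mean = 15/2 ≈ 7.500
Minimum mean = 2.000, attained e.g. along the cycle 0 → 0 with weight 2 and length 1. So λ(A) = 2/1 = 2.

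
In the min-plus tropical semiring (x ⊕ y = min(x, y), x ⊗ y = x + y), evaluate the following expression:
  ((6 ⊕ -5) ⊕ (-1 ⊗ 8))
((6 ⊕ -5) ⊕ (-1 ⊗ 8)) = -5

Expand innermost to outermost. Recall ⊕ takes the minimum of its arguments and ⊗ takes their sum. Working out the expression ((6 ⊕ -5) ⊕ (-1 ⊗ 8)) gives -5.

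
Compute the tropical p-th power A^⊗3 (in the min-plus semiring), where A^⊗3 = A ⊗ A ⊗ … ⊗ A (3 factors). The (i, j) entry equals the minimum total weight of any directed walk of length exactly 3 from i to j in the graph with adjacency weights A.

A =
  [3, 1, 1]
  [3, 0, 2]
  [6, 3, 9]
A^⊗3 =
  [4, 1, 3]
  [3, 0, 2]
  [6, 3, 5]

Each entry (A^⊗3)_ij equals the minimum over all length-3 walks i = v_0 → v_1 → … → v_3 = j of Σ_t A[v_t][v_{t+1}]. For example, for (i, j) = (0, 2) we minimise over 9 possible intermediate vertex sequences; the minimum is 3, attained along the walk 0 → 1 → 1 → 2.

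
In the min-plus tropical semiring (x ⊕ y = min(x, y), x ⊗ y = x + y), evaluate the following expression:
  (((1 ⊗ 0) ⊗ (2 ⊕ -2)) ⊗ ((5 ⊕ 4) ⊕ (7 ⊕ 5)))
(((1 ⊗ 0) ⊗ (2 ⊕ -2)) ⊗ ((5 ⊕ 4) ⊕ (7 ⊕ 5))) = 3

Expand innermost to outermost. Recall ⊕ takes the minimum of its arguments and ⊗ takes their sum. Working out the expression (((1 ⊗ 0) ⊗ (2 ⊕ -2)) ⊗ ((5 ⊕ 4) ⊕ (7 ⊕ 5))) gives 3.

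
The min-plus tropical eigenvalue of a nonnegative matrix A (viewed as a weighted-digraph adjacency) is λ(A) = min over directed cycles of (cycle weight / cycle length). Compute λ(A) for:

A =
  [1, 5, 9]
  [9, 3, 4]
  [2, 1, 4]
λ(A) = 1

Enumerate directed cycles and compute their means (weight / length). Sample:
  cycle 0 → 0: weight = 1, length = 1, mean = 1/1 ≈ 1.000
  cycle 1 → 1: weight = 3, length = 1, mean = 3/1 ≈ 3.000
  cycle 2 → 2: weight = 4, length = 1, mean = 4/1 ≈ 4.000
  cycle 0 → 1 → 0: weight = 14, length = 2, mean = 14/2 ≈ 7.000
  cycle 0 → 2 → 0: weight = 11, length = 2, mean = 11/2 ≈ 5.500
  cycle 1 → 0 → 1: weight = 14, length = 2, mean = 14/2 ≈ 7.000
Minimum mean = 1.000, attained e.g. along the cycle 0 → 0 with weight 1 and length 1. So λ(A) = 1/1 = 1.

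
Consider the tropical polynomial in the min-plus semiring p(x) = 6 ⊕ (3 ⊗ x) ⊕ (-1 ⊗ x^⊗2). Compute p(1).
p(1) = 1

A tropical monomial a ⊗ x^⊗i evaluates to a + i · x. Evaluating each term at x = 1:
  Term 0 contributes 6 + 0 · 1 = 6
  Term 1 contributes 3 + 1 · 1 = 4
  Term 2 contributes -1 + 2 · 1 = 1
p(1) = ⊕ of these = min[6, 4, 1] = 1.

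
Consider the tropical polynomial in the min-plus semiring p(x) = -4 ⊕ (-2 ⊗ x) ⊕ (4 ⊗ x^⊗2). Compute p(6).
p(6) = -4

A tropical monomial a ⊗ x^⊗i evaluates to a + i · x. Evaluating each term at x = 6:
  Term 0 contributes -4 + 0 · 6 = -4
  Term 1 contributes -2 + 1 · 6 = 4
  Term 2 contributes 4 + 2 · 6 = 16
p(6) = ⊕ of these = min[-4, 4, 16] = -4.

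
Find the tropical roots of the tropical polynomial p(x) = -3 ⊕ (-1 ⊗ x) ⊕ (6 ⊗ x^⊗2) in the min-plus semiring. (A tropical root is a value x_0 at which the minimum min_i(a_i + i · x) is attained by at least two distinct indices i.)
Roots: {-7, -2}

Each tropical root is a break point of the lower envelope of the lines y = a_i + i · x (there are 3 lines, with slopes 0, 1, ..., 2). Only the lines that attain the minimum somewhere contribute to roots; other lines are dominated. Here the surviving (envelope) indices are i = 2, i = 1, i = 0.
Intersections between consecutive envelope lines give the roots: for adjacent envelope indices i < j the intersection is x = (a_i − a_j) / (j − i). Reading off the sorted break points: {-7, -2}.
Verification: at each break x_0, at least two indices attain the minimum of min_i(a_i + i · x_0).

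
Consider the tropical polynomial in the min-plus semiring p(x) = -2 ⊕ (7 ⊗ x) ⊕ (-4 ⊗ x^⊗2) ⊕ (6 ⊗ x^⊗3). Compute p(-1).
p(-1) = -6

A tropical monomial a ⊗ x^⊗i evaluates to a + i · x. Evaluating each term at x = -1:
  Term 0 contributes -2 + 0 · -1 = -2
  Term 1 contributes 7 + 1 · -1 = 6
  Term 2 contributes -4 + 2 · -1 = -6
  Term 3 contributes 6 + 3 · -1 = 3
p(-1) = ⊕ of these = min[-2, 6, -6, 3] = -6.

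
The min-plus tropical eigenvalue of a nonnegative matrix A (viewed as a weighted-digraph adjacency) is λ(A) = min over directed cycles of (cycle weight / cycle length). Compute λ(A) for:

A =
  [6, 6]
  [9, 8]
λ(A) = 6

Enumerate directed cycles and compute their means (weight / length). Sample:
  cycle 0 → 0: weight = 6, length = 1, mean = 6/1 ≈ 6.000
  cycle 1 → 1: weight = 8, length = 1, mean = 8/1 ≈ 8.000
  cycle 0 → 1 → 0: weight = 15, length = 2, mean = 15/2 ≈ 7.500
  cycle 1 → 0 → 1: weight = 15, length = 2, mean = 15/2 ≈ 7.500
Minimum mean = 6.000, attained e.g. along the cycle 0 → 0 with weight 6 and length 1. So λ(A) = 6/1 = 6.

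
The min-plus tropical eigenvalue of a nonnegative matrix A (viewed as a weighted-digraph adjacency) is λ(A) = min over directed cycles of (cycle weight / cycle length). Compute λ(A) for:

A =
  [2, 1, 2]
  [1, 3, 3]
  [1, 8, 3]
λ(A) = 1

Enumerate directed cycles and compute their means (weight / length). Sample:
  cycle 0 → 0: weight = 2, length = 1, mean = 2/1 ≈ 2.000
  cycle 1 → 1: weight = 3, length = 1, mean = 3/1 ≈ 3.000
  cycle 2 → 2: weight = 3, length = 1, mean = 3/1 ≈ 3.000
  cycle 0 → 1 → 0: weight = 2, length = 2, mean = 2/2 ≈ 1.000
  cycle 0 → 2 → 0: weight = 3, length = 2, mean = 3/2 ≈ 1.500
  cycle 1 → 0 → 1: weight = 2, length = 2, mean = 2/2 ≈ 1.000
Minimum mean = 1.000, attained e.g. along the cycle 0 → 1 → 0 with weight 2 and length 2. So λ(A) = 2/2 = 1.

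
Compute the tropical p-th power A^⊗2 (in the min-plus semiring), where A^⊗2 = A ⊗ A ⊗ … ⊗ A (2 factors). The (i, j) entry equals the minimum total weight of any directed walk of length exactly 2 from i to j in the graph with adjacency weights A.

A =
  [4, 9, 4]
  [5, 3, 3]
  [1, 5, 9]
A^⊗2 =
  [5, 9, 8]
  [4, 6, 6]
  [5, 8, 5]

Each entry (A^⊗2)_ij equals the minimum over all length-2 walks i = v_0 → v_1 → … → v_2 = j of Σ_t A[v_t][v_{t+1}]. For example, for (i, j) = (0, 2) we minimise over 3 possible intermediate vertex sequences; the minimum is 8, attained along the walk 0 → 0 → 2.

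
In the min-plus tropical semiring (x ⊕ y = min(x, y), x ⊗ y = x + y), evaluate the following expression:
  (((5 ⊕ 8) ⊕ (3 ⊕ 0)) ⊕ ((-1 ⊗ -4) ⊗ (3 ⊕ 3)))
(((5 ⊕ 8) ⊕ (3 ⊕ 0)) ⊕ ((-1 ⊗ -4) ⊗ (3 ⊕ 3))) = -2

Expand innermost to outermost. Recall ⊕ takes the minimum of its arguments and ⊗ takes their sum. Working out the expression (((5 ⊕ 8) ⊕ (3 ⊕ 0)) ⊕ ((-1 ⊗ -4) ⊗ (3 ⊕ 3))) gives -2.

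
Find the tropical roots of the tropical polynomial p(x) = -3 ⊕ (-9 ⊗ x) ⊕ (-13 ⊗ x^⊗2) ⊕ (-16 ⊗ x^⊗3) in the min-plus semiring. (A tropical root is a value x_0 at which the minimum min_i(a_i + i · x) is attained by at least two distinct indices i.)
Roots: {3, 4, 6}

Each tropical root is a break point of the lower envelope of the lines y = a_i + i · x (there are 4 lines, with slopes 0, 1, ..., 3). Only the lines that attain the minimum somewhere contribute to roots; other lines are dominated. Here the surviving (envelope) indices are i = 3, i = 2, i = 1, i = 0.
Intersections between consecutive envelope lines give the roots: for adjacent envelope indices i < j the intersection is x = (a_i − a_j) / (j − i). Reading off the sorted break points: {3, 4, 6}.
Verification: at each break x_0, at least two indices attain the minimum of min_i(a_i + i · x_0).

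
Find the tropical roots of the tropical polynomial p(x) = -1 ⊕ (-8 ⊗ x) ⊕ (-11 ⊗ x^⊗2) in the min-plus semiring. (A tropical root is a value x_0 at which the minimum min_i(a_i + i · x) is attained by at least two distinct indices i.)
Roots: {3, 7}

Each tropical root is a break point of the lower envelope of the lines y = a_i + i · x (there are 3 lines, with slopes 0, 1, ..., 2). Only the lines that attain the minimum somewhere contribute to roots; other lines are dominated. Here the surviving (envelope) indices are i = 2, i = 1, i = 0.
Intersections between consecutive envelope lines give the roots: for adjacent envelope indices i < j the intersection is x = (a_i − a_j) / (j − i). Reading off the sorted break points: {3, 7}.
Verification: at each break x_0, at least two indices attain the minimum of min_i(a_i + i · x_0).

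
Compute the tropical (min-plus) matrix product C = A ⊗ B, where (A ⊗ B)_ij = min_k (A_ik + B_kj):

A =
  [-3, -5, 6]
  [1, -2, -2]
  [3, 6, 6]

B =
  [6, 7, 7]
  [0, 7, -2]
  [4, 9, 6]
A ⊗ B =
  [-5, 2, -7]
  [-2, 5, -4]
  [6, 10, 4]

Apply the min-plus product entry-by-entry:
  C[0][0] = min over k of (A[0][0] + B[0][0] = -3 + 6 = 3, A[0][1] + B[1][0] = -5 + 0 = -5, A[0][2] + B[2][0] = 6 + 4 = 10) = -5 (attained at k = 1)
  C[0][1] = min over k of (A[0][0] + B[0][1] = -3 + 7 = 4, A[0][1] + B[1][1] = -5 + 7 = 2, A[0][2] + B[2][1] = 6 + 9 = 15) = 2 (attained at k = 1)
  C[0][2] = min over k of (A[0][0] + B[0][2] = -3 + 7 = 4, A[0][1] + B[1][2] = -5 + -2 = -7, A[0][2] + B[2][2] = 6 + 6 = 12) = -7 (attained at k = 1)
  C[1][0] = min over k of (A[1][0] + B[0][0] = 1 + 6 = 7, A[1][1] + B[1][0] = -2 + 0 = -2, A[1][2] + B[2][0] = -2 + 4 = 2) = -2 (attained at k = 1)
  C[1][1] = min over k of (A[1][0] + B[0][1] = 1 + 7 = 8, A[1][1] + B[1][1] = -2 + 7 = 5, A[1][2] + B[2][1] = -2 + 9 = 7) = 5 (attained at k = 1)
  C[1][2] = min over k of (A[1][0] + B[0][2] = 1 + 7 = 8, A[1][1] + B[1][2] = -2 + -2 = -4, A[1][2] + B[2][2] = -2 + 6 = 4) = -4 (attained at k = 1)
  C[2][0] = min over k of (A[2][0] + B[0][0] = 3 + 6 = 9, A[2][1] + B[1][0] = 6 + 0 = 6, A[2][2] + B[2][0] = 6 + 4 = 10) = 6 (attained at k = 1)
  C[2][1] = min over k of (A[2][0] + B[0][1] = 3 + 7 = 10, A[2][1] + B[1][1] = 6 + 7 = 13, A[2][2] + B[2][1] = 6 + 9 = 15) = 10 (attained at k = 0)
  C[2][2] = min over k of (A[2][0] + B[0][2] = 3 + 7 = 10, A[2][1] + B[1][2] = 6 + -2 = 4, A[2][2] + B[2][2] = 6 + 6 = 12) = 4 (attained at k = 1)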